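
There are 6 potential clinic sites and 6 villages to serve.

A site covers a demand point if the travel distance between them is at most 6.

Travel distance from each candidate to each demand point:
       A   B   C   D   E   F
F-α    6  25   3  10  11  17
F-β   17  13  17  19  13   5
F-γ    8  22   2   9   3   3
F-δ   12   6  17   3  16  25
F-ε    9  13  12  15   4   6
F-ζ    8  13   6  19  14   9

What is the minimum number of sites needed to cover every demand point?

Coverage sets (demand points within 6 of each site):
  F-α: {A, C}
  F-β: {F}
  F-γ: {C, E, F}
  F-δ: {B, D}
  F-ε: {E, F}
  F-ζ: {C}
No 2 sites suffice: every size-2 union leaves at least one demand point uncovered.
But {F-α, F-γ, F-δ} covers everything, so the minimum is 3.

3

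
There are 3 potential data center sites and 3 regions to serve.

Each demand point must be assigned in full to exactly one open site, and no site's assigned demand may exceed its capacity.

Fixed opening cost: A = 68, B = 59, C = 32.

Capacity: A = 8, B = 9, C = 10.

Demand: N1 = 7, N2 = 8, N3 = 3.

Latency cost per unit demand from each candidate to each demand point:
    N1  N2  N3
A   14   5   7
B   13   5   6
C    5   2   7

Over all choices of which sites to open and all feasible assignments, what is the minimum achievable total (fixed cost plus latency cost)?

Open {B, C}; cheapest assignment that respects the capacities:
  B (cap 9, load 8): N2 — cost 8×5 = 40
  C (cap 10, load 10): N1, N3 — cost 7×5 + 3×7 = 56
  Shipping 96, fixed 91 → total 187.
  Any other capacity-feasible assignment to {B, C} ships for at least 96.
Compare {A, C}: its best feasible assignment gives total 196.
Compare {A, B, C}: its best feasible assignment gives total 252.
Every other set of open sites that can feasibly serve all demand totals ≥ 196 even under its best assignment. Minimum: 187.

187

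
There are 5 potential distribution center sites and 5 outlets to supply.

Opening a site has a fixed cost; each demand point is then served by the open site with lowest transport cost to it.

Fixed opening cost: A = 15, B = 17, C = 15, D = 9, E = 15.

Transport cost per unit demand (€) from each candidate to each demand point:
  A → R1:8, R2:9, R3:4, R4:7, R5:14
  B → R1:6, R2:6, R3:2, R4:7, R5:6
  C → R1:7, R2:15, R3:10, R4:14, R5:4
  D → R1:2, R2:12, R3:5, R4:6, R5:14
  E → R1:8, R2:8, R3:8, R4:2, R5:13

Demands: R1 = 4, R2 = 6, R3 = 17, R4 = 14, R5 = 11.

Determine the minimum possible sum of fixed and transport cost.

206

Open {B, C, D, E}: assign each demand point to its cheapest open site.
  R1→D 4×2=8, R2→B 6×6=36, R3→B 17×2=34, R4→E 14×2=28, R5→C 11×4=44
  transport cost 150, fixed 56 → total 206.
Compare {B, C, E}: transport cost 166 + fixed 47 = 213.
Compare {B, D, E}: transport cost 172 + fixed 41 = 213.
Compare {B, E}: transport cost 188 + fixed 32 = 220.
All other subsets cost ≥ 213. Minimum total cost: 206.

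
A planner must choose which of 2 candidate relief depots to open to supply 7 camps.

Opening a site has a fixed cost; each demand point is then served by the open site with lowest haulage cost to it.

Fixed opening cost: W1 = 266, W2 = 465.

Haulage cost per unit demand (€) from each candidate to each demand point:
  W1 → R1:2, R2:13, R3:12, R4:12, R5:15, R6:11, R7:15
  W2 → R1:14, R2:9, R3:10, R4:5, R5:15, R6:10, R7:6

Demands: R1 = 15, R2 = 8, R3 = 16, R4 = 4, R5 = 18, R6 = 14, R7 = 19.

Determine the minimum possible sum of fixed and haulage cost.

1349

Open {W1}: assign each demand point to its cheapest open site.
  R1→W1 15×2=30, R2→W1 8×13=104, R3→W1 16×12=192, R4→W1 4×12=48, R5→W1 18×15=270, R6→W1 14×11=154, R7→W1 19×15=285
  haulage cost 1083, fixed 266 → total 1349.
Compare {W2}: haulage cost 986 + fixed 465 = 1451.
Compare {W1, W2}: haulage cost 806 + fixed 731 = 1537.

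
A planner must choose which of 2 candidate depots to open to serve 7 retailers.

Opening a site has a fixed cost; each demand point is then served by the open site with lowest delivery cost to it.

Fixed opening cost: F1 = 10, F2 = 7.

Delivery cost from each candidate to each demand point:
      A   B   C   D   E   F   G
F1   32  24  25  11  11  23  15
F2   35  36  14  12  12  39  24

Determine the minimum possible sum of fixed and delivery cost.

147

Open {F1, F2}: assign each demand point to its cheapest open site.
  A→F1 32, B→F1 24, C→F2 14, D→F1 11, E→F1 11, F→F1 23, G→F1 15
  delivery cost 130, fixed 17 → total 147.
Compare {F1}: delivery cost 141 + fixed 10 = 151.
Compare {F2}: delivery cost 172 + fixed 7 = 179.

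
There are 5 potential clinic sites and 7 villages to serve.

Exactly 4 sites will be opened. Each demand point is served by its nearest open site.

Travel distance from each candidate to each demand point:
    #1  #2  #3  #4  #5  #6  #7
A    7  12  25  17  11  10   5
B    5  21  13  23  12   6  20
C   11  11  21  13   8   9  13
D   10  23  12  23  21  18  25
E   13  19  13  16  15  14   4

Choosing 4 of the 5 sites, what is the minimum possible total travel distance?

59

Open {B, C, D, E}.
  #1→B 5, #2→C 11, #3→D 12, #4→C 13, #5→C 8, #6→B 6, #7→E 4  ⇒ total 59.
Compare {A, B, C, D}: total 60.
Compare {A, B, C, E}: total 60.
No size-4 selection does better; minimum is 59.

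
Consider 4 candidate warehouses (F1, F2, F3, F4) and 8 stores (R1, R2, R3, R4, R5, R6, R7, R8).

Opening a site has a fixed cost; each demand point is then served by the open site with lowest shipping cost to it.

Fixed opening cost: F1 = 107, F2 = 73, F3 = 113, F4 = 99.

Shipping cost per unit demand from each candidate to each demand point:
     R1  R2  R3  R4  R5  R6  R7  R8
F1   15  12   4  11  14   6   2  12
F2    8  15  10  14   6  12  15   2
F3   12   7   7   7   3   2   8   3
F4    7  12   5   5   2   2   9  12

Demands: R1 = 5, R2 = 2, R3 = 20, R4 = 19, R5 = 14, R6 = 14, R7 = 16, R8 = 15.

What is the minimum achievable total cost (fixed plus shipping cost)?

Open {F1, F2, F4}: assign each demand point to its cheapest open site.
  R1→F4 5×7=35, R2→F1 2×12=24, R3→F1 20×4=80, R4→F4 19×5=95, R5→F4 14×2=28, R6→F4 14×2=28, R7→F1 16×2=32, R8→F2 15×2=30
  shipping cost 352, fixed 279 → total 631.
Compare {F1, F3}: shipping cost 434 + fixed 220 = 654.
Compare {F2, F4}: shipping cost 484 + fixed 172 = 656.
Compare {F1, F3, F4}: shipping cost 357 + fixed 319 = 676.
All other subsets cost ≥ 654. Minimum total cost: 631.

631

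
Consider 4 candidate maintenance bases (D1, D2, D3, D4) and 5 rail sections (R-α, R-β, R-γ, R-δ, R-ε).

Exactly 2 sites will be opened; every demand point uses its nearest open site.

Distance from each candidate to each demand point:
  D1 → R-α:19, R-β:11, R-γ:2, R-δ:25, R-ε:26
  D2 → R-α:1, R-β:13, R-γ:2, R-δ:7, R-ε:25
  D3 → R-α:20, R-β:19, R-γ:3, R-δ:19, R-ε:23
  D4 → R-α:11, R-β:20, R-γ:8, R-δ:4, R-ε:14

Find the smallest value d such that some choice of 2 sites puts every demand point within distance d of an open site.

14

Open {D1, D4}.
  Farthest demand point is R-ε at distance 14 (to D4); all others are ≤ 14.
With {D2, D4} the worst case is 14.
With {D3, D4} the worst case is 19.
No size-2 selection achieves below 14.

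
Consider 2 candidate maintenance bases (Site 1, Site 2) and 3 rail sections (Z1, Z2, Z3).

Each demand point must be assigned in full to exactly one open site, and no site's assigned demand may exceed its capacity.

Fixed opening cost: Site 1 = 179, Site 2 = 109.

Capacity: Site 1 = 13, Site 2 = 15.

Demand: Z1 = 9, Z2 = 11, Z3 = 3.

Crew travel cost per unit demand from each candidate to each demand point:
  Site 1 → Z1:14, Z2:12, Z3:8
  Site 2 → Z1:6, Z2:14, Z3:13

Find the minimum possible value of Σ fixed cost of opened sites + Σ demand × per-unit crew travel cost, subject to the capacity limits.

513

Open {Site 1, Site 2}; cheapest assignment that respects the capacities:
  Site 1 (cap 13, load 11): Z2 — cost 11×12 = 132
  Site 2 (cap 15, load 12): Z1, Z3 — cost 9×6 + 3×13 = 93
  Shipping 225, fixed 288 → total 513.
  Any other capacity-feasible assignment to {Site 1, Site 2} ships for at least 225.
Total demand is 23 and no other set of sites has combined capacity ≥ 23, so {Site 1, Site 2} is the only feasible choice of open sites. Minimum: 513.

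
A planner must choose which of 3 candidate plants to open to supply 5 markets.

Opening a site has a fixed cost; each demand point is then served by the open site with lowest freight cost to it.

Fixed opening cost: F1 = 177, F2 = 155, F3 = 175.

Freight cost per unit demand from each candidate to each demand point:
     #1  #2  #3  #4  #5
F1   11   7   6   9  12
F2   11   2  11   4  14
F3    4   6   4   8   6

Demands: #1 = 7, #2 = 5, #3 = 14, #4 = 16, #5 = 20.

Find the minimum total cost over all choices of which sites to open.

Open {F3}: assign each demand point to its cheapest open site.
  #1→F3 7×4=28, #2→F3 5×6=30, #3→F3 14×4=56, #4→F3 16×8=128, #5→F3 20×6=120
  freight cost 362, fixed 175 → total 537.
Compare {F2, F3}: freight cost 278 + fixed 330 = 608.
Compare {F1, F3}: freight cost 362 + fixed 352 = 714.
Compare {F2}: freight cost 585 + fixed 155 = 740.
All other subsets cost ≥ 608. Minimum total cost: 537.

537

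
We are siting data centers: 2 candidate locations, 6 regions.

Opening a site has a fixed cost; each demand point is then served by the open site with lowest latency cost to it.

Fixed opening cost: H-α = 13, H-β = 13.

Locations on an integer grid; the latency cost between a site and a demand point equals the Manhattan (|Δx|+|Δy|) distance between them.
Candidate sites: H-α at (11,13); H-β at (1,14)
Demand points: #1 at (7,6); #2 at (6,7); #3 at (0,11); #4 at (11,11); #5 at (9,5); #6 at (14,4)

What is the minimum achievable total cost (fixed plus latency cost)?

72

Open {H-α}: assign each demand point to its cheapest open site.
  #1→H-α 11, #2→H-α 11, #3→H-α 13, #4→H-α 2, #5→H-α 10, #6→H-α 12
  latency cost 59, fixed 13 → total 72.
Compare {H-α, H-β}: latency cost 50 + fixed 26 = 76.
Compare {H-β}: latency cost 83 + fixed 13 = 96.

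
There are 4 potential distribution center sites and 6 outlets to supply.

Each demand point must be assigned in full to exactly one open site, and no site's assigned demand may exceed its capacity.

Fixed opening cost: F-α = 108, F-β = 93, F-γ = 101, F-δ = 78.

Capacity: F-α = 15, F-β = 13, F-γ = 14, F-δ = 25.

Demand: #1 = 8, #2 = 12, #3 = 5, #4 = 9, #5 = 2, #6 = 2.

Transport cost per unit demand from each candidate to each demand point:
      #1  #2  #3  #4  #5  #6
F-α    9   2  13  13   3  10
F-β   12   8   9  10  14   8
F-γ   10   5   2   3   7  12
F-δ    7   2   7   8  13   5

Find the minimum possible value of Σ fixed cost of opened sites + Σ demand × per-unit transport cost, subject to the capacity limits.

Open {F-γ, F-δ}; cheapest assignment that respects the capacities:
  F-γ (cap 14, load 14): #3, #4 — cost 5×2 + 9×3 = 37
  F-δ (cap 25, load 24): #1, #2, #5, #6 — cost 8×7 + 12×2 + 2×13 + 2×5 = 116
  Shipping 153, fixed 179 → total 332.
  Any other capacity-feasible assignment to {F-γ, F-δ} ships for at least 153.
Compare {F-α, F-δ}: its best feasible assignment gives total 389.
Compare {F-β, F-δ}: its best feasible assignment gives total 420.
Every other set of open sites that can feasibly serve all demand totals ≥ 389 even under its best assignment. Minimum: 332.

332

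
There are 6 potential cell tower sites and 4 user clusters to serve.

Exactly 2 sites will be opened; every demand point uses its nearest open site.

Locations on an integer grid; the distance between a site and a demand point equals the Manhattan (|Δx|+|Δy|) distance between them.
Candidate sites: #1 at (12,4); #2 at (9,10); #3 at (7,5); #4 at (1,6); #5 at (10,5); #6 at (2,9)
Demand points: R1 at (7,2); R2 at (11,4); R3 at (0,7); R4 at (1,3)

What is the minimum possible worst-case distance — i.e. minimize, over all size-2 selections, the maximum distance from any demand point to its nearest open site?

5

Open {#3, #4}.
  Farthest demand point is R2 at distance 5 (to #3); all others are ≤ 5.
With {#4, #5} the worst case is 6.
With {#1, #4} the worst case is 7.
No size-2 selection achieves below 5.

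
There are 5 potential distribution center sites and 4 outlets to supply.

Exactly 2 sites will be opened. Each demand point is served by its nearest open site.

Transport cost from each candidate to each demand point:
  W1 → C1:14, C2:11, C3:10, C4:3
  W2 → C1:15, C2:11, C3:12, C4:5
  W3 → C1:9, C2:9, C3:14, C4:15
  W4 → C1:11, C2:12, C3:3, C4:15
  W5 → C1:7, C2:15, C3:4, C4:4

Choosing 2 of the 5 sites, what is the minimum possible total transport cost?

Open {W3, W5}.
  C1→W5 7, C2→W3 9, C3→W5 4, C4→W5 4  ⇒ total 24.
Compare {W1, W5}: total 25.
Compare {W2, W5}: total 26.
No size-2 selection does better; minimum is 24.

24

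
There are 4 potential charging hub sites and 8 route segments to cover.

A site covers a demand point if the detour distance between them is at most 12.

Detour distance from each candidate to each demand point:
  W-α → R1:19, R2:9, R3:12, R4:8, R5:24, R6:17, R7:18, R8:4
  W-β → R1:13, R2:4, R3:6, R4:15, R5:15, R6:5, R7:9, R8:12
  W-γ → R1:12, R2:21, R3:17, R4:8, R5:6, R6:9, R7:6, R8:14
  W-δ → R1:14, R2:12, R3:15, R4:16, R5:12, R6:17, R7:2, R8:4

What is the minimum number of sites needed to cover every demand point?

2

Coverage sets (demand points within 12 of each site):
  W-α: {R2, R3, R4, R8}
  W-β: {R2, R3, R6, R7, R8}
  W-γ: {R1, R4, R5, R6, R7}
  W-δ: {R2, R5, R7, R8}
No single site covers all 8 demand points.
But {W-α, W-γ} covers everything, so the minimum is 2.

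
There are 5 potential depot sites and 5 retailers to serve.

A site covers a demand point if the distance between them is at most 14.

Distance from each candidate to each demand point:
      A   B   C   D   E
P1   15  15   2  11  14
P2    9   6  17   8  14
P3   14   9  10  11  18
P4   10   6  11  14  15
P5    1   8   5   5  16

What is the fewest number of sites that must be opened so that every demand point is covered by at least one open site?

2

Coverage sets (demand points within 14 of each site):
  P1: {C, D, E}
  P2: {A, B, D, E}
  P3: {A, B, C, D}
  P4: {A, B, C, D}
  P5: {A, B, C, D}
No single site covers all 5 demand points.
But {P1, P2} covers everything, so the minimum is 2.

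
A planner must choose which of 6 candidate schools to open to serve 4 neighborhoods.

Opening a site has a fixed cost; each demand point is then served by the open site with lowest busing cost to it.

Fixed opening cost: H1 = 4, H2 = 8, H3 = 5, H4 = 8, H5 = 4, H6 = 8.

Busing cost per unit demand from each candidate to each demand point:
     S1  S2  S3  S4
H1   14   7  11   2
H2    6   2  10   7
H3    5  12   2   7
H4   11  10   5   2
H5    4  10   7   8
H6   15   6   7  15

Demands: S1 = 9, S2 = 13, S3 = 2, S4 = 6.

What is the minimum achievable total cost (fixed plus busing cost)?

99

Open {H1, H2, H3, H5}: assign each demand point to its cheapest open site.
  S1→H5 9×4=36, S2→H2 13×2=26, S3→H3 2×2=4, S4→H1 6×2=12
  busing cost 78, fixed 21 → total 99.
Compare {H2, H3, H4, H5}: busing cost 78 + fixed 25 = 103.
Compare {H1, H2, H3}: busing cost 87 + fixed 17 = 104.
Compare {H1, H2, H5}: busing cost 88 + fixed 16 = 104.
All other subsets cost ≥ 103. Minimum total cost: 99.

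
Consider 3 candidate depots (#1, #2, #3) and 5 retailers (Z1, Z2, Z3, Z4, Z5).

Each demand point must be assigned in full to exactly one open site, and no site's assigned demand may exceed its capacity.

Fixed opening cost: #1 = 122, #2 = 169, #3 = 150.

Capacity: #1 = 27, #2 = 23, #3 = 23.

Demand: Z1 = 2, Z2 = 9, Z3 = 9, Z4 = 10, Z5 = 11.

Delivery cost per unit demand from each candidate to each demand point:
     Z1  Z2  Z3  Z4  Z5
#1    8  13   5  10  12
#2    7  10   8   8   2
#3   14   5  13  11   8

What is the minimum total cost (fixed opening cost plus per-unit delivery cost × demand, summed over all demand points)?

562

Open {#1, #2}; cheapest assignment that respects the capacities:
  #1 (cap 27, load 19): Z3, Z4 — cost 9×5 + 10×10 = 145
  #2 (cap 23, load 22): Z1, Z2, Z5 — cost 2×7 + 9×10 + 11×2 = 126
  Shipping 271, fixed 291 → total 562.
  Any other capacity-feasible assignment to {#1, #2} ships for at least 271.
Compare {#1, #3}: its best feasible assignment gives total 566.
Compare {#2, #3}: its best feasible assignment gives total 582.
Every other set of open sites that can feasibly serve all demand totals ≥ 566 even under its best assignment. Minimum: 562.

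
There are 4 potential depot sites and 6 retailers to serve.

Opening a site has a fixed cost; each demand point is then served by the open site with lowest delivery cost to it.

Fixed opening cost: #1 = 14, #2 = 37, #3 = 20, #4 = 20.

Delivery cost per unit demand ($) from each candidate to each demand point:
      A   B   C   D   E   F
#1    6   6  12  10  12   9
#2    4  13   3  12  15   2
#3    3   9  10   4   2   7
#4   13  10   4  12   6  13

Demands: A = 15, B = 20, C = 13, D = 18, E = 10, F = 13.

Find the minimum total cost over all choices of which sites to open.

393

Open {#1, #2, #3}: assign each demand point to its cheapest open site.
  A→#3 15×3=45, B→#1 20×6=120, C→#2 13×3=39, D→#3 18×4=72, E→#3 10×2=20, F→#2 13×2=26
  delivery cost 322, fixed 71 → total 393.
Compare {#1, #2, #3, #4}: delivery cost 322 + fixed 91 = 413.
Compare {#2, #3}: delivery cost 382 + fixed 57 = 439.
Compare {#1, #3, #4}: delivery cost 400 + fixed 54 = 454.
All other subsets cost ≥ 413. Minimum total cost: 393.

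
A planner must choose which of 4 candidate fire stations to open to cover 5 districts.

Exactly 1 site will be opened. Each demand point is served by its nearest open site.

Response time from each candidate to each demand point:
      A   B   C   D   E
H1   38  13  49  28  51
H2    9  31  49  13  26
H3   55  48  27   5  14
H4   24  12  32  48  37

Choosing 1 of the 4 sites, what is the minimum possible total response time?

128

Open {H2}.
  A→H2 9, B→H2 31, C→H2 49, D→H2 13, E→H2 26  ⇒ total 128.
Compare {H3}: total 149.
Compare {H4}: total 153.
No size-1 selection does better; minimum is 128.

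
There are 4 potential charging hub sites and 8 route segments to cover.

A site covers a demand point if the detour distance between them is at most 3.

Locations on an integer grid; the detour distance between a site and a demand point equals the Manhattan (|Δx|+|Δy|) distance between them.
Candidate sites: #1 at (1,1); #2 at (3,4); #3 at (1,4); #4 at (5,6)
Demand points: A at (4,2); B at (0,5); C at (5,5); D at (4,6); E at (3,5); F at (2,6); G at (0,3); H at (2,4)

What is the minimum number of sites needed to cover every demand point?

2

Coverage sets (demand points within 3 of each site):
  #1: {G}
  #2: {A, C, D, E, F, H}
  #3: {B, E, F, G, H}
  #4: {C, D, E, F}
No single site covers all 8 demand points.
But {#2, #3} covers everything, so the minimum is 2.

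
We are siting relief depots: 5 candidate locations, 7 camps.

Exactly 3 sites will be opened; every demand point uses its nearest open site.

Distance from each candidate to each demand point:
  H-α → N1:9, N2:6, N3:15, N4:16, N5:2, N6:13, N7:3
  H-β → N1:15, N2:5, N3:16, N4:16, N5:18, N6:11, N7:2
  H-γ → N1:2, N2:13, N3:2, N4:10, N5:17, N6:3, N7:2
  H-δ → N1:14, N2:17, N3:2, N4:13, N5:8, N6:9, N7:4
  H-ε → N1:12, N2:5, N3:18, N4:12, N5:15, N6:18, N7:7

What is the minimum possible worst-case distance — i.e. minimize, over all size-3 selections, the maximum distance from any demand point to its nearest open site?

Open {H-α, H-β, H-γ}.
  Farthest demand point is N4 at distance 10 (to H-γ); all others are ≤ 10.
With {H-α, H-γ, H-δ} the worst case is 10.
With {H-α, H-γ, H-ε} the worst case is 10.
No size-3 selection achieves below 10.

10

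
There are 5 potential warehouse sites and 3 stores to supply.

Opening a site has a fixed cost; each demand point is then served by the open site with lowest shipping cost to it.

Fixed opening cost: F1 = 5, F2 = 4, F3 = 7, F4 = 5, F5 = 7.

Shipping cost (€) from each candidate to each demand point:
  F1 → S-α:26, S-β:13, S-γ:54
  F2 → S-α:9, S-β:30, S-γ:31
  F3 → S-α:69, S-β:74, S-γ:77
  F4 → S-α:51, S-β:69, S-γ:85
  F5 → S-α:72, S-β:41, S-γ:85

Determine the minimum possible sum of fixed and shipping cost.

62

Open {F1, F2}: assign each demand point to its cheapest open site.
  S-α→F2 9, S-β→F1 13, S-γ→F2 31
  shipping cost 53, fixed 9 → total 62.
Compare {F1, F2, F4}: shipping cost 53 + fixed 14 = 67.
Compare {F1, F2, F3}: shipping cost 53 + fixed 16 = 69.
Compare {F1, F2, F5}: shipping cost 53 + fixed 16 = 69.
All other subsets cost ≥ 67. Minimum total cost: 62.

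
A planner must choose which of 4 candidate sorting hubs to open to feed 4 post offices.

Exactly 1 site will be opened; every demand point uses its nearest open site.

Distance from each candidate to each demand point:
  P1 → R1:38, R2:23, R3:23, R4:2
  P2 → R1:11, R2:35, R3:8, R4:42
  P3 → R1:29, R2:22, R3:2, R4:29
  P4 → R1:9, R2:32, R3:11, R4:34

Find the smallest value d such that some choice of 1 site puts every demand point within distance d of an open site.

29

Open {P3}.
  Farthest demand point is R1 at distance 29 (to P3); all others are ≤ 29.
With {P4} the worst case is 34.
With {P1} the worst case is 38.
No size-1 selection achieves below 29.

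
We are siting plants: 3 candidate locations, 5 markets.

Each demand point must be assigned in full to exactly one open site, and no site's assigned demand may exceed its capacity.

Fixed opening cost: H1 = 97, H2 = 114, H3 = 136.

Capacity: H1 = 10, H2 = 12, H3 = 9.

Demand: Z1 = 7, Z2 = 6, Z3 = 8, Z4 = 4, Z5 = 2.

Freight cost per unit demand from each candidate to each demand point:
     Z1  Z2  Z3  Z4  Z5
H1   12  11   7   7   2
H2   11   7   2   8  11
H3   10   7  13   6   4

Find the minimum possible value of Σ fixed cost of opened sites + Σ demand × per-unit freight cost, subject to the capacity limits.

Open {H1, H2, H3}; cheapest assignment that respects the capacities:
  H1 (cap 10, load 9): Z1, Z5 — cost 7×12 + 2×2 = 88
  H2 (cap 12, load 12): Z3, Z4 — cost 8×2 + 4×8 = 48
  H3 (cap 9, load 6): Z2 — cost 6×7 = 42
  Shipping 178, fixed 347 → total 525.
  Any other capacity-feasible assignment to {H1, H2, H3} ships for at least 178.
Total demand is 27 and no other set of sites has combined capacity ≥ 27, so {H1, H2, H3} is the only feasible choice of open sites. Minimum: 525.

525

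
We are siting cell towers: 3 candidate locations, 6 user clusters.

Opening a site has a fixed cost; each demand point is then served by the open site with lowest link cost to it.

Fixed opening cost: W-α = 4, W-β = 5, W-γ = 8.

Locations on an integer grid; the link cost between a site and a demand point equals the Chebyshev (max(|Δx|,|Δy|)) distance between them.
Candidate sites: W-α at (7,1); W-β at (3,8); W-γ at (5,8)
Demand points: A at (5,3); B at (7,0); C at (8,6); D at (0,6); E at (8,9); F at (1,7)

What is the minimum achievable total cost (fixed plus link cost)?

Open {W-α, W-β}: assign each demand point to its cheapest open site.
  A→W-α 2, B→W-α 1, C→W-α 5, D→W-β 3, E→W-β 5, F→W-β 2
  link cost 18, fixed 9 → total 27.
Compare {W-α, W-γ}: link cost 18 + fixed 12 = 30.
Compare {W-α, W-β, W-γ}: link cost 14 + fixed 17 = 31.
Compare {W-α}: link cost 29 + fixed 4 = 33.
All other subsets cost ≥ 30. Minimum total cost: 27.

27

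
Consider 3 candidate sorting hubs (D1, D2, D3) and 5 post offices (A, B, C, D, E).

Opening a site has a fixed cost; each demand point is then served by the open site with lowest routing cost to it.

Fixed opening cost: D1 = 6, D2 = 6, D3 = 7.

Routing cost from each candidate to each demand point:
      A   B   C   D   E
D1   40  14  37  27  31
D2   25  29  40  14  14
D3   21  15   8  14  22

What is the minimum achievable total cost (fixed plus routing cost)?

Open {D2, D3}: assign each demand point to its cheapest open site.
  A→D3 21, B→D3 15, C→D3 8, D→D2 14, E→D2 14
  routing cost 72, fixed 13 → total 85.
Compare {D3}: routing cost 80 + fixed 7 = 87.
Compare {D1, D2, D3}: routing cost 71 + fixed 19 = 90.
Compare {D1, D3}: routing cost 79 + fixed 13 = 92.
All other subsets cost ≥ 87. Minimum total cost: 85.

85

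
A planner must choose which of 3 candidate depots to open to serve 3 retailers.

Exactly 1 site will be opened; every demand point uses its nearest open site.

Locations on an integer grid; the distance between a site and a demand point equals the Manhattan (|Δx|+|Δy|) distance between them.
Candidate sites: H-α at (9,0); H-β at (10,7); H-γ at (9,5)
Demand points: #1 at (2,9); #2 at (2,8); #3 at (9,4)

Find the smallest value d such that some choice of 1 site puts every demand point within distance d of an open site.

10

Open {H-β}.
  Farthest demand point is #1 at distance 10 (to H-β); all others are ≤ 10.
With {H-γ} the worst case is 11.
With {H-α} the worst case is 16.
No size-1 selection achieves below 10.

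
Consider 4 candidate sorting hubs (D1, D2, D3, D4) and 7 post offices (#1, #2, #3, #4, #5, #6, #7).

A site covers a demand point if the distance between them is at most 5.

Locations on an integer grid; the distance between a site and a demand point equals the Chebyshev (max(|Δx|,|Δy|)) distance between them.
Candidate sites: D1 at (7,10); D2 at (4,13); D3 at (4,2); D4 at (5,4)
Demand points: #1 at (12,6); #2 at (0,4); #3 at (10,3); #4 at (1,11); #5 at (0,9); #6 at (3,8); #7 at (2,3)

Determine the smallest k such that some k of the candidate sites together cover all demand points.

3

Coverage sets (demand points within 5 of each site):
  D1: {#1, #6}
  D2: {#4, #5, #6}
  D3: {#2, #7}
  D4: {#2, #3, #5, #6, #7}
No 2 sites suffice: every size-2 union leaves at least one demand point uncovered.
But {D1, D2, D4} covers everything, so the minimum is 3.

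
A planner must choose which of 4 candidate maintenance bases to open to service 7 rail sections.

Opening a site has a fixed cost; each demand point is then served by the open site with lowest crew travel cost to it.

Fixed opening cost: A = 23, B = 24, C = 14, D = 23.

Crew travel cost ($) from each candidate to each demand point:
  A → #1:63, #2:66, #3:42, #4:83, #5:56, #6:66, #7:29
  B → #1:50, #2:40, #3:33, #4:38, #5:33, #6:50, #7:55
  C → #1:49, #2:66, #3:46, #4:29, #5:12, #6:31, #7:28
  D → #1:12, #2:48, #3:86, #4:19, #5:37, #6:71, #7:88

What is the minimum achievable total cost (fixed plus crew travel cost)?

Open {C, D}: assign each demand point to its cheapest open site.
  #1→D 12, #2→D 48, #3→C 46, #4→D 19, #5→C 12, #6→C 31, #7→C 28
  crew travel cost 196, fixed 37 → total 233.
Compare {B, C, D}: crew travel cost 175 + fixed 61 = 236.
Compare {A, C, D}: crew travel cost 192 + fixed 60 = 252.
Compare {A, B, C, D}: crew travel cost 175 + fixed 84 = 259.
All other subsets cost ≥ 236. Minimum total cost: 233.

233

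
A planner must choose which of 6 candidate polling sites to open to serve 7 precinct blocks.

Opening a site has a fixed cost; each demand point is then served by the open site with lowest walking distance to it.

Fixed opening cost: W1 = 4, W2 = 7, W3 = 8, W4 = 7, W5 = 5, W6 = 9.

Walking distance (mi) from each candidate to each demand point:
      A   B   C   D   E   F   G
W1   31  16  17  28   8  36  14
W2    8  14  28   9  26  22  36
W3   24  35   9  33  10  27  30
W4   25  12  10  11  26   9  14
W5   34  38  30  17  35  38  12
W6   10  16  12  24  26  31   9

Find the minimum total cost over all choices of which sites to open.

Open {W1, W2, W4}: assign each demand point to its cheapest open site.
  A→W2 8, B→W4 12, C→W4 10, D→W2 9, E→W1 8, F→W4 9, G→W1 14
  walking distance 70, fixed 18 → total 88.
Compare {W1, W4, W6}: walking distance 69 + fixed 20 = 89.
Compare {W1, W2, W4, W5}: walking distance 68 + fixed 23 = 91.
Compare {W1, W2, W4, W6}: walking distance 65 + fixed 27 = 92.
All other subsets cost ≥ 89. Minimum total cost: 88.

88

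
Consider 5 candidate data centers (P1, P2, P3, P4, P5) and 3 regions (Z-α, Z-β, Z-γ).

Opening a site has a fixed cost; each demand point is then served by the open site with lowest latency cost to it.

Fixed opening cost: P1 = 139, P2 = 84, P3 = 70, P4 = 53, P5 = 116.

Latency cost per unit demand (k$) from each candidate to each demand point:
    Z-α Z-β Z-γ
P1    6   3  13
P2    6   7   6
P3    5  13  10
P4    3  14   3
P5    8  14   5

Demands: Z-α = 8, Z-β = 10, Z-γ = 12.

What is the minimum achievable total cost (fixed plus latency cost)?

253

Open {P4}: assign each demand point to its cheapest open site.
  Z-α→P4 8×3=24, Z-β→P4 10×14=140, Z-γ→P4 12×3=36
  latency cost 200, fixed 53 → total 253.
Compare {P2, P4}: latency cost 130 + fixed 137 = 267.
Compare {P2}: latency cost 190 + fixed 84 = 274.
Compare {P1, P4}: latency cost 90 + fixed 192 = 282.
All other subsets cost ≥ 267. Minimum total cost: 253.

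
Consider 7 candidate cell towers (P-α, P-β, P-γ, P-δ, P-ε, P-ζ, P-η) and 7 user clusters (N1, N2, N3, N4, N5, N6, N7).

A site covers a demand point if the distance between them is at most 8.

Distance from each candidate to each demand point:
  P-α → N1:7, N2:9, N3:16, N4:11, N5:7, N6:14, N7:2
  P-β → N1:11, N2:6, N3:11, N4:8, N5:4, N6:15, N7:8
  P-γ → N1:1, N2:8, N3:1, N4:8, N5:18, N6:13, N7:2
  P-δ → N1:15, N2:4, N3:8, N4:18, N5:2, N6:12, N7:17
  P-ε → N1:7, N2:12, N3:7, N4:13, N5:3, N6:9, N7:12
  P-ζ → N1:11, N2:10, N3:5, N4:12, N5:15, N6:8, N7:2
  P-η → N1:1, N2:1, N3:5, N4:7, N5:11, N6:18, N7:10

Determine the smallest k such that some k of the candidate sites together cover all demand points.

Coverage sets (demand points within 8 of each site):
  P-α: {N1, N5, N7}
  P-β: {N2, N4, N5, N7}
  P-γ: {N1, N2, N3, N4, N7}
  P-δ: {N2, N3, N5}
  P-ε: {N1, N3, N5}
  P-ζ: {N3, N6, N7}
  P-η: {N1, N2, N3, N4}
No 2 sites suffice: every size-2 union leaves at least one demand point uncovered.
But {P-α, P-β, P-ζ} covers everything, so the minimum is 3.

3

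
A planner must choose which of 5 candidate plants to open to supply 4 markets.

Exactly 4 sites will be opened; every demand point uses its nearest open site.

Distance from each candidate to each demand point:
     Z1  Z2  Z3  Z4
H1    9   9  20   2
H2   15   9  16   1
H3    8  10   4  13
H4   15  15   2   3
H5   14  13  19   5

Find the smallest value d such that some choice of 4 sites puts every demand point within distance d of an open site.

9

Open {H1, H2, H3, H4}.
  Farthest demand point is Z2 at distance 9 (to H1); all others are ≤ 9.
With {H1, H2, H3, H5} the worst case is 9.
With {H1, H2, H4, H5} the worst case is 9.
No size-4 selection achieves below 9.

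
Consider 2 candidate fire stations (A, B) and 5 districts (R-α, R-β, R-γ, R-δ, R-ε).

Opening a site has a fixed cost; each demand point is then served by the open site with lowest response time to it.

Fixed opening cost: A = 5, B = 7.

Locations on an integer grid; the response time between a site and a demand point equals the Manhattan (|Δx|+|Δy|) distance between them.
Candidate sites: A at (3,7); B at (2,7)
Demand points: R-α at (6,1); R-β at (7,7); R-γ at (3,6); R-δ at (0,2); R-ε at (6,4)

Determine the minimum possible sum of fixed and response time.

Open {A}: assign each demand point to its cheapest open site.
  R-α→A 9, R-β→A 4, R-γ→A 1, R-δ→A 8, R-ε→A 6
  response time 28, fixed 5 → total 33.
Compare {B}: response time 31 + fixed 7 = 38.
Compare {A, B}: response time 27 + fixed 12 = 39.

33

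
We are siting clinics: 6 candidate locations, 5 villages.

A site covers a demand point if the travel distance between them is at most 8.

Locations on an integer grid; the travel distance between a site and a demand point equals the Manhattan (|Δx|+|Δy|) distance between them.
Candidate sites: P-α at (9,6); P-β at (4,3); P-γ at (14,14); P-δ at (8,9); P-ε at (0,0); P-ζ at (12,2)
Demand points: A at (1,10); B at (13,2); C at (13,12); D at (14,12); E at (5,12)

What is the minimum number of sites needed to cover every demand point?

3

Coverage sets (demand points within 8 of each site):
  P-α: {B}
  P-β: {}
  P-γ: {C, D}
  P-δ: {A, C, E}
  P-ε: {}
  P-ζ: {B}
No 2 sites suffice: every size-2 union leaves at least one demand point uncovered.
But {P-α, P-γ, P-δ} covers everything, so the minimum is 3.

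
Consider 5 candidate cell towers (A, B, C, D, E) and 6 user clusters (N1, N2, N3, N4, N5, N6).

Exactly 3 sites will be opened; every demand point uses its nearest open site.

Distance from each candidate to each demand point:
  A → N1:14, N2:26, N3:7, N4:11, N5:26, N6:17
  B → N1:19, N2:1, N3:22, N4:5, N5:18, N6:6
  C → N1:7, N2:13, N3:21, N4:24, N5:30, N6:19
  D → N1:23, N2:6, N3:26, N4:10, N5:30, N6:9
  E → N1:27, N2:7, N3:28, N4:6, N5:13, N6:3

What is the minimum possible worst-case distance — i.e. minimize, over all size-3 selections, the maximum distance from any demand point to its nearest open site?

13

Open {A, C, E}.
  Farthest demand point is N5 at distance 13 (to E); all others are ≤ 13.
With {A, B, E} the worst case is 14.
With {A, D, E} the worst case is 14.
No size-3 selection achieves below 13.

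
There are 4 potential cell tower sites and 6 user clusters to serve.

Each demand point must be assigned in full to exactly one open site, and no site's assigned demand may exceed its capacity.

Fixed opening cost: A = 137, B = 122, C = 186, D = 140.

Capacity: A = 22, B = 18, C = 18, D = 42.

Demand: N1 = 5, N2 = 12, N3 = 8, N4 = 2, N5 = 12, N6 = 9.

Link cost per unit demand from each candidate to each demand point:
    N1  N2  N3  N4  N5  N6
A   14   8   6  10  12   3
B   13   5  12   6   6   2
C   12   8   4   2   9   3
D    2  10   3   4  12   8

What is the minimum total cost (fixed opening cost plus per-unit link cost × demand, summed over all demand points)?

Open {B, D}; cheapest assignment that respects the capacities:
  B (cap 18, load 12): N5 — cost 12×6 = 72
  D (cap 42, load 36): N1, N2, N3, N4, N6 — cost 5×2 + 12×10 + 8×3 + 2×4 + 9×8 = 234
  Shipping 306, fixed 262 → total 568.
  Any other capacity-feasible assignment to {B, D} ships for at least 306.
Compare {A, D}: its best feasible assignment gives total 586.
Compare {A, B, D}: its best feasible assignment gives total 636.
Every other set of open sites that can feasibly serve all demand totals ≥ 586 even under its best assignment. Minimum: 568.

568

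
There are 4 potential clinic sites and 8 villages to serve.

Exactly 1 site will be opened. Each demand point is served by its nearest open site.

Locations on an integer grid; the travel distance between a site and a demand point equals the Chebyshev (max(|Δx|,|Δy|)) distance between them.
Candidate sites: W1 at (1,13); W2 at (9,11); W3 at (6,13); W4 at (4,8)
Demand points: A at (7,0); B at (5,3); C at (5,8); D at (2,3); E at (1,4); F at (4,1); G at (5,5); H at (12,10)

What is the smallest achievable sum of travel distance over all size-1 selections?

41

Open {W4}.
  A→W4 8, B→W4 5, C→W4 1, D→W4 5, E→W4 4, F→W4 7, G→W4 3, H→W4 8  ⇒ total 41.
Compare {W2}: total 58.
Compare {W3}: total 73.
No size-1 selection does better; minimum is 41.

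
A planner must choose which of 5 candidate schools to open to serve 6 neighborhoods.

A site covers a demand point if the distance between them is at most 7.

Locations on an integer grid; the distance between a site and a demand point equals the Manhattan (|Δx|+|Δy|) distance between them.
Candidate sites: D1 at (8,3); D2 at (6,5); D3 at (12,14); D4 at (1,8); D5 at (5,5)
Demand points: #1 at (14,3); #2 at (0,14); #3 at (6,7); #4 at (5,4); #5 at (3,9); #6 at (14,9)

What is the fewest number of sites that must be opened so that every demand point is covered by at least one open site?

3

Coverage sets (demand points within 7 of each site):
  D1: {#1, #3, #4}
  D2: {#3, #4, #5}
  D3: {#6}
  D4: {#2, #3, #5}
  D5: {#3, #4, #5}
No 2 sites suffice: every size-2 union leaves at least one demand point uncovered.
But {D1, D3, D4} covers everything, so the minimum is 3.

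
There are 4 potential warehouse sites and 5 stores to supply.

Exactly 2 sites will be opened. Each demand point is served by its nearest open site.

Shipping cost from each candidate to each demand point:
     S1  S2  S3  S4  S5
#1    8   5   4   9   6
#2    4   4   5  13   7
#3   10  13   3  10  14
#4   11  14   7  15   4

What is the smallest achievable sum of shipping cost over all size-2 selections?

Open {#1, #2}.
  S1→#2 4, S2→#2 4, S3→#1 4, S4→#1 9, S5→#1 6  ⇒ total 27.
Compare {#2, #3}: total 28.
Compare {#1, #4}: total 30.
No size-2 selection does better; minimum is 27.

27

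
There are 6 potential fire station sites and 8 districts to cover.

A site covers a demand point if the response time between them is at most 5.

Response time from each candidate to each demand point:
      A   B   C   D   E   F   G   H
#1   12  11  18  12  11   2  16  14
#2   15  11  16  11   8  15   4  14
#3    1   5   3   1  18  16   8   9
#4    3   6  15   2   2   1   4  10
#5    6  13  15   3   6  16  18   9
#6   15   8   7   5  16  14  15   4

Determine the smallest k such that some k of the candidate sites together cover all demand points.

3

Coverage sets (demand points within 5 of each site):
  #1: {F}
  #2: {G}
  #3: {A, B, C, D}
  #4: {A, D, E, F, G}
  #5: {D}
  #6: {D, H}
No 2 sites suffice: every size-2 union leaves at least one demand point uncovered.
But {#3, #4, #6} covers everything, so the minimum is 3.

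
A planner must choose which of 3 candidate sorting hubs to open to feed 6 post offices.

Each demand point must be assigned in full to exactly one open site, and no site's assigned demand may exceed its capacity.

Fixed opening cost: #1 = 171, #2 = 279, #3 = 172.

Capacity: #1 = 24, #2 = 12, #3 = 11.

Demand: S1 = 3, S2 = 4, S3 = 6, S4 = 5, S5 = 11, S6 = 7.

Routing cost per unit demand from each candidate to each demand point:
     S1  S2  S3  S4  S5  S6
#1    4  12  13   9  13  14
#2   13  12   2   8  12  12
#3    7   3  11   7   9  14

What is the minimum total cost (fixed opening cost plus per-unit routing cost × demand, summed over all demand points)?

Open {#1, #2}; cheapest assignment that respects the capacities:
  #1 (cap 24, load 24): S1, S2, S3, S5 — cost 3×4 + 4×12 + 6×13 + 11×13 = 281
  #2 (cap 12, load 12): S4, S6 — cost 5×8 + 7×12 = 124
  Shipping 405, fixed 450 → total 855.
  Any other capacity-feasible assignment to {#1, #2} ships for at least 405.
Compare {#1, #2, #3}: its best feasible assignment gives total 931.
Every other set of open sites that can feasibly serve all demand totals ≥ 931 even under its best assignment. Minimum: 855.

855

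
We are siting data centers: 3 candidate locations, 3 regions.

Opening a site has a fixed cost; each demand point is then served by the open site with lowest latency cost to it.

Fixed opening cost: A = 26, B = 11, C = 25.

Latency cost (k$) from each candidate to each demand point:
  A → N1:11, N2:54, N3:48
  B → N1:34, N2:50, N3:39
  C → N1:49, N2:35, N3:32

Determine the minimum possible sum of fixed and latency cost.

129

Open {A, C}: assign each demand point to its cheapest open site.
  N1→A 11, N2→C 35, N3→C 32
  latency cost 78, fixed 51 → total 129.
Compare {B}: latency cost 123 + fixed 11 = 134.
Compare {A, B}: latency cost 100 + fixed 37 = 137.
Compare {B, C}: latency cost 101 + fixed 36 = 137.
All other subsets cost ≥ 134. Minimum total cost: 129.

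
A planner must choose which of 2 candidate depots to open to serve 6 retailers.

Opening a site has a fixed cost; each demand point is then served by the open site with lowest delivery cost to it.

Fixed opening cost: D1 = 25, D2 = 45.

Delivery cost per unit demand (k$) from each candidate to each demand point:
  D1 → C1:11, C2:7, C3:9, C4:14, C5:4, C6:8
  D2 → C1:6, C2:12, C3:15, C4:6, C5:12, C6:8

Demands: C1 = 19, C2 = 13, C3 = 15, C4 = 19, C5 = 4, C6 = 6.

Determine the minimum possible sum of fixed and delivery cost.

588

Open {D1, D2}: assign each demand point to its cheapest open site.
  C1→D2 19×6=114, C2→D1 13×7=91, C3→D1 15×9=135, C4→D2 19×6=114, C5→D1 4×4=16, C6→D1 6×8=48
  delivery cost 518, fixed 70 → total 588.
Compare {D2}: delivery cost 705 + fixed 45 = 750.
Compare {D1}: delivery cost 765 + fixed 25 = 790.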